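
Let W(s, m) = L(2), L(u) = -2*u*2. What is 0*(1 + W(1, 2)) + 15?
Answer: 15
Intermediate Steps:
L(u) = -4*u
W(s, m) = -8 (W(s, m) = -4*2 = -8)
0*(1 + W(1, 2)) + 15 = 0*(1 - 8) + 15 = 0*(-7) + 15 = 0 + 15 = 15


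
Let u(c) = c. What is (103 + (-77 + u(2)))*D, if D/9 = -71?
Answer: -17892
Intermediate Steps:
D = -639 (D = 9*(-71) = -639)
(103 + (-77 + u(2)))*D = (103 + (-77 + 2))*(-639) = (103 - 75)*(-639) = 28*(-639) = -17892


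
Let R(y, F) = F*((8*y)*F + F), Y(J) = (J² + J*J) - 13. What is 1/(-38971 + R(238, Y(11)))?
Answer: 1/99861134 ≈ 1.0014e-8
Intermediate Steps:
Y(J) = -13 + 2*J² (Y(J) = (J² + J²) - 13 = 2*J² - 13 = -13 + 2*J²)
R(y, F) = F*(F + 8*F*y) (R(y, F) = F*(8*F*y + F) = F*(F + 8*F*y))
1/(-38971 + R(238, Y(11))) = 1/(-38971 + (-13 + 2*11²)²*(1 + 8*238)) = 1/(-38971 + (-13 + 2*121)²*(1 + 1904)) = 1/(-38971 + (-13 + 242)²*1905) = 1/(-38971 + 229²*1905) = 1/(-38971 + 52441*1905) = 1/(-38971 + 99900105) = 1/99861134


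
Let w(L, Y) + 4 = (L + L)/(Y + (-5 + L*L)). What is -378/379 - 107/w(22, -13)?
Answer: 9104869/344890 ≈ 26.399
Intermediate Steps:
w(L, Y) = -4 + 2*L/(-5 + Y + L²) (w(L, Y) = -4 + (L + L)/(Y + (-5 + L*L)) = -4 + (2*L)/(Y + (-5 + L²)) = -4 + (2*L)/(-5 + Y + L²) = -4 + 2*L/(-5 + Y + L²))
-378/379 - 107/w(22, -13) = -378/379 - 107*(-5 - 13 + 22²)/(2*(10 + 22 - 2*(-13) - 2*22²)) = -378*1/379 - 107*(-5 - 13 + 484)/(2*(10 + 22 + 26 - 2*484)) = -378/379 - 107*233/(10 + 22 + 26 - 968) = -378/379 - 107/(2*(1/466)*(-910)) = -378/379 - 107/(-910/233) = -378/379 - 107*(-233/910) = -378/379 + 24931/910 = 9104869/344890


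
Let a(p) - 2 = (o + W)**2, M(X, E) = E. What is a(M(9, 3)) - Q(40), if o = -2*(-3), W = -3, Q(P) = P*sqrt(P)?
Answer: 11 - 80*sqrt(10) ≈ -241.98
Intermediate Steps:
Q(P) = P**(3/2)
o = 6
a(p) = 11 (a(p) = 2 + (6 - 3)**2 = 2 + 3**2 = 2 + 9 = 11)
a(M(9, 3)) - Q(40) = 11 - 40**(3/2) = 11 - 80*sqrt(10)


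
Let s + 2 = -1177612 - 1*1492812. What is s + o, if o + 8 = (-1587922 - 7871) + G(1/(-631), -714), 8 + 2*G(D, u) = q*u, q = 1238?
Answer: -4708197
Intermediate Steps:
G(D, u) = -4 + 619*u (G(D, u) = -4 + (1238*u)/2 = -4 + 619*u)
s = -2670426 (s = -2 + (-1177612 - 1*1492812) = -2 + (-1177612 - 1492812) = -2 - 2670424 = -2670426)
o = -2037771 (o = -8 + ((-1587922 - 7871) + (-4 + 619*(-714))) = -8 + (-1595793 + (-4 - 441966)) = -8 + (-1595793 - 441970) = -8 - 2037763 = -2037771)
s + o = -2670426 - 2037771 = -4708197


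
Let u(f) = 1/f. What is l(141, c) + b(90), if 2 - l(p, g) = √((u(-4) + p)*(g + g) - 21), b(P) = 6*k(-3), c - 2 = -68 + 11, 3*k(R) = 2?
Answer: 6 - I*√62014/2 ≈ 6.0 - 124.51*I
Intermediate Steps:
k(R) = ⅔ (k(R) = (⅓)*2 = ⅔)
c = -55 (c = 2 + (-68 + 11) = 2 - 57 = -55)
b(P) = 4 (b(P) = 6*(⅔) = 4)
l(p, g) = 2 - √(-21 + 2*g*(-¼ + p)) (l(p, g) = 2 - √((1/(-4) + p)*(g + g) - 21) = 2 - √((-¼ + p)*(2*g) - 21) = 2 - √(2*g*(-¼ + p) - 21) = 2 - √(-21 + 2*g*(-¼ + p)))
l(141, c) + b(90) = (2 - √(-84 - 2*(-55) + 8*(-55)*141)/2) + 4 = (2 - √(-84 + 110 - 62040)/2) + 4 = (2 - I*√62014/2) + 4 = 6 - I*√62014/2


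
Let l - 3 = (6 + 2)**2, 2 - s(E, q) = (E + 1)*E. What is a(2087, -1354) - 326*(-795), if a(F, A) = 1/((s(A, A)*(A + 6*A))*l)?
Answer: 301503405997903201/1163342230960 ≈ 2.5917e+5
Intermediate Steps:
s(E, q) = 2 - E*(1 + E) (s(E, q) = 2 - (E + 1)*E = 2 - (1 + E)*E = 2 - E*(1 + E))
l = 67 (l = 3 + (6 + 2)**2 = 3 + 8**2 = 3 + 64 = 67)
a(F, A) = 1/(469*A*(2 - A - A**2)) (a(F, A) = 1/(((2 - A - A**2)*(A + 6*A))*67) = 1/(((2 - A - A**2)*(7*A))*67) = 1/((7*A*(2 - A - A**2))*67) = 1/(469*A*(2 - A - A**2)))
a(2087, -1354) - 326*(-795) = -1/469/(-1354*(-2 - 1354 + (-1354)**2)) - 326*(-795) = -1/469*(-1/1354)/(-2 - 1354 + 1833316) + 259170 = -1/469*(-1/1354)/1831960 + 259170 = -1/469*(-1/1354)*1/1831960 + 259170 = 1/1163342230960 + 259170 = 301503405997903201/1163342230960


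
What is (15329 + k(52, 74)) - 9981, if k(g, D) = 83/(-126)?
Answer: 673765/126 ≈ 5347.3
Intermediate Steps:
k(g, D) = -83/126 (k(g, D) = 83*(-1/126) = -83/126)
(15329 + k(52, 74)) - 9981 = (15329 - 83/126) - 9981 = 1931371/126 - 9981 = 673765/126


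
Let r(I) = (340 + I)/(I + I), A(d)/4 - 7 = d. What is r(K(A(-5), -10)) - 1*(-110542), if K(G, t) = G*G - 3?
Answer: 13486525/122 ≈ 1.1055e+5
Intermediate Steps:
A(d) = 28 + 4*d
K(G, t) = -3 + G² (K(G, t) = G² - 3 = -3 + G²)
r(I) = (340 + I)/(2*I) (r(I) = (340 + I)/((2*I)) = (340 + I)*(1/(2*I)) = (340 + I)/(2*I))
r(K(A(-5), -10)) - 1*(-110542) = (340 + (-3 + (28 + 4*(-5))²))/(2*(-3 + (28 + 4*(-5))²)) - 1*(-110542) = (340 + (-3 + (28 - 20)²))/(2*(-3 + (28 - 20)²)) + 110542 = (340 + (-3 + 8²))/(2*(-3 + 8²)) + 110542 = (340 + (-3 + 64))/(2*(-3 + 64)) + 110542 = (½)*(340 + 61)/61 + 110542 = (½)*(1/61)*401 + 110542 = 401/122 + 110542 = 13486525/122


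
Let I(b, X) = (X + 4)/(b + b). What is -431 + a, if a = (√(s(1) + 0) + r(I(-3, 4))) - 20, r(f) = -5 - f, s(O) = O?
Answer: -1361/3 ≈ -453.67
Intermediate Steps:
I(b, X) = (4 + X)/(2*b) (I(b, X) = (4 + X)/((2*b)) = (4 + X)*(1/(2*b)) = (4 + X)/(2*b))
a = -68/3 (a = (√(1 + 0) + (-5 - (4 + 4)/(2*(-3)))) - 20 = (√1 + (-5 - (-1)*8/(2*3))) - 20 = (1 + (-5 - 1*(-4/3))) - 20 = (1 + (-5 + 4/3)) - 20 = (1 - 11/3) - 20 = -8/3 - 20 = -68/3 ≈ -22.667)
-431 + a = -431 - 68/3 = -1361/3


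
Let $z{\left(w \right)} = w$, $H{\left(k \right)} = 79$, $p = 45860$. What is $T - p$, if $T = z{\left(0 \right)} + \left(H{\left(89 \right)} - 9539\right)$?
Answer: $-55320$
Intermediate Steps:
$T = -9460$ ($T = 0 + \left(79 - 9539\right) = 0 - 9460 = -9460$)
$T - p = -9460 - 45860 = -55320$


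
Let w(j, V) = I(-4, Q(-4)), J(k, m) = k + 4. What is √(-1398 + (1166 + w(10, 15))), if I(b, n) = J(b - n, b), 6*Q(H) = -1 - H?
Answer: I*√930/2 ≈ 15.248*I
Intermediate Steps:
Q(H) = -⅙ - H/6 (Q(H) = (-1 - H)/6 = -⅙ - H/6)
J(k, m) = 4 + k
I(b, n) = 4 + b - n (I(b, n) = 4 + (b - n) = 4 + b - n)
w(j, V) = -½ (w(j, V) = 4 - 4 - (-⅙ - ⅙*(-4)) = 4 - 4 - (-⅙ + ⅔) = 4 - 4 - 1*½ = 4 - 4 - ½ = -½)
√(-1398 + (1166 + w(10, 15))) = √(-1398 + (1166 - ½)) = √(-1398 + 2331/2) = √(-465/2) = I*√930/2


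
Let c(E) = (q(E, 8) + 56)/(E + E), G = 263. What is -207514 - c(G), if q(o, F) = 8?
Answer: -54576214/263 ≈ -2.0751e+5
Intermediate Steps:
c(E) = 32/E (c(E) = (8 + 56)/(E + E) = 64/((2*E)) = 64*(1/(2*E)) = 32/E)
-207514 - c(G) = -207514 - 32/263 = -54576214/263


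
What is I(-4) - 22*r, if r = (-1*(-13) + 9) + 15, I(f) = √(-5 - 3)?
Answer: -814 + 2*I*√2 ≈ -814.0 + 2.8284*I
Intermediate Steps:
I(f) = 2*I*√2 (I(f) = √(-8) = 2*I*√2)
r = 37 (r = (13 + 9) + 15 = 22 + 15 = 37)
I(-4) - 22*r = 2*I*√2 - 22*37 = 2*I*√2 - 814 = -814 + 2*I*√2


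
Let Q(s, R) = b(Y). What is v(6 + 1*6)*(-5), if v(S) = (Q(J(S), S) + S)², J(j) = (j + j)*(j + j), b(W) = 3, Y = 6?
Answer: -1125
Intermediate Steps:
J(j) = 4*j² (J(j) = (2*j)*(2*j) = 4*j²)
Q(s, R) = 3
v(S) = (3 + S)²
v(6 + 1*6)*(-5) = (3 + (6 + 1*6))²*(-5) = (3 + (6 + 6))²*(-5) = (3 + 12)²*(-5) = 15²*(-5) = 225*(-5) = -1125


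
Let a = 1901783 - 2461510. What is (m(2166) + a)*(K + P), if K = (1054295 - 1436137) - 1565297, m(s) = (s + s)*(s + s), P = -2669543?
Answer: -84053606982954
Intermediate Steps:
a = -559727
m(s) = 4*s² (m(s) = (2*s)*(2*s) = 4*s²)
K = -1947139 (K = -381842 - 1565297 = -1947139)
(m(2166) + a)*(K + P) = (4*2166² - 559727)*(-1947139 - 2669543) = (4*4691556 - 559727)*(-4616682) = (18766224 - 559727)*(-4616682) = 18206497*(-4616682) = -84053606982954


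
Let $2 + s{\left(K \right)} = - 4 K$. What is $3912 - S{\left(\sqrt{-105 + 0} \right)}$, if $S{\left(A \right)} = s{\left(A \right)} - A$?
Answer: $3914 + 5 i \sqrt{105} \approx 3914.0 + 51.235 i$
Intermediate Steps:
$s{\left(K \right)} = -2 - 4 K$
$S{\left(A \right)} = -2 - 5 A$ ($S{\left(A \right)} = \left(-2 - 4 A\right) - A = -2 - 5 A$)
$3912 - S{\left(\sqrt{-105 + 0} \right)} = 3912 - \left(-2 - 5 \sqrt{-105 + 0}\right) = 3912 - \left(-2 - 5 \sqrt{-105}\right) = 3912 - \left(-2 - 5 i \sqrt{105}\right) = 3912 + \left(2 + 5 i \sqrt{105}\right) = 3914 + 5 i \sqrt{105}$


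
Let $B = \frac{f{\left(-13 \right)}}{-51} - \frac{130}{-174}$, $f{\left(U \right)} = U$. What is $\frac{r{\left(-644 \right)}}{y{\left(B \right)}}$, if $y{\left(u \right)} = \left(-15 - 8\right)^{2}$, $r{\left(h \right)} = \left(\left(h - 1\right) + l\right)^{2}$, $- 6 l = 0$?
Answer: $\frac{416025}{529} \approx 786.44$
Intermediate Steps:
$l = 0$ ($l = \left(- \frac{1}{6}\right) 0 = 0$)
$r{\left(h \right)} = \left(-1 + h\right)^{2}$ ($r{\left(h \right)} = \left(\left(h - 1\right) + 0\right)^{2} = \left(\left(-1 + h\right) + 0\right)^{2} = \left(-1 + h\right)^{2}$)
$B = \frac{494}{493}$ ($B = - \frac{13}{-51} - \frac{130}{-174} = \left(-13\right) \left(- \frac{1}{51}\right) - - \frac{65}{87} = \frac{13}{51} + \frac{65}{87} = \frac{494}{493} \approx 1.002$)
$y{\left(u \right)} = 529$ ($y{\left(u \right)} = \left(-23\right)^{2} = 529$)
$\frac{r{\left(-644 \right)}}{y{\left(B \right)}} = \frac{\left(-1 - 644\right)^{2}}{529} = \left(-645\right)^{2} \cdot \frac{1}{529} = 416025 \cdot \frac{1}{529} = \frac{416025}{529}$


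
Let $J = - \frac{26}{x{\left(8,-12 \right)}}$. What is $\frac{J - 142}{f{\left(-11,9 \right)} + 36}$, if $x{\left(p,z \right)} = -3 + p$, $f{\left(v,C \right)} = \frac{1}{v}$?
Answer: $- \frac{8096}{1975} \approx -4.0992$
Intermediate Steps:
$J = - \frac{26}{5}$ ($J = - \frac{26}{-3 + 8} = - \frac{26}{5} \approx -5.2$)
$\frac{J - 142}{f{\left(-11,9 \right)} + 36} = \frac{- \frac{26}{5} - 142}{\frac{1}{-11} + 36} = - \frac{736}{5 \left(- \frac{1}{11} + 36\right)} = - \frac{736}{5 \cdot \frac{395}{11}} = \left(- \frac{736}{5}\right) \frac{11}{395} = - \frac{8096}{1975}$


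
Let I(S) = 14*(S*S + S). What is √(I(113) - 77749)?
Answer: √102599 ≈ 320.31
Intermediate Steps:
I(S) = 14*S + 14*S² (I(S) = 14*(S² + S) = 14*(S + S²) = 14*S + 14*S²)
√(I(113) - 77749) = √(14*113*(1 + 113) - 77749) = √(14*113*114 - 77749) = √(180348 - 77749) = √102599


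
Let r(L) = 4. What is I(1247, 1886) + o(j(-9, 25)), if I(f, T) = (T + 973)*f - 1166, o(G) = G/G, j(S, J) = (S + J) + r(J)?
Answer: 3564008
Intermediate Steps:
j(S, J) = 4 + J + S (j(S, J) = (S + J) + 4 = (J + S) + 4 = 4 + J + S)
o(G) = 1
I(f, T) = -1166 + f*(973 + T) (I(f, T) = (973 + T)*f - 1166 = f*(973 + T) - 1166 = -1166 + f*(973 + T))
I(1247, 1886) + o(j(-9, 25)) = (-1166 + 973*1247 + 1886*1247) + 1 = (-1166 + 1213331 + 2351842) + 1 = 3564007 + 1 = 3564008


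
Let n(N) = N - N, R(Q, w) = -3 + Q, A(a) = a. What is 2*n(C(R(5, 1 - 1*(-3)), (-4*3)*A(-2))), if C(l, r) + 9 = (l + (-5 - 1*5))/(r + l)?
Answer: 0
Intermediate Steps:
C(l, r) = -9 + (-10 + l)/(l + r) (C(l, r) = -9 + (l + (-5 - 1*5))/(r + l) = -9 + (l + (-5 - 5))/(l + r) = -9 + (l - 10)/(l + r) = -9 + (-10 + l)/(l + r))
n(N) = 0
2*n(C(R(5, 1 - 1*(-3)), (-4*3)*A(-2))) = 2*0 = 0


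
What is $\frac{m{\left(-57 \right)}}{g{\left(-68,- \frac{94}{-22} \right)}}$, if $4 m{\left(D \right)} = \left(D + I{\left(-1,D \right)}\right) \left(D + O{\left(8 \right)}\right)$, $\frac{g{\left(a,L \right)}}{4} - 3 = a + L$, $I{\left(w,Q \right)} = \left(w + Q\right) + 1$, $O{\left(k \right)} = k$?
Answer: $- \frac{30723}{5344} \approx -5.7491$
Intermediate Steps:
$I{\left(w,Q \right)} = 1 + Q + w$ ($I{\left(w,Q \right)} = \left(Q + w\right) + 1 = 1 + Q + w$)
$g{\left(a,L \right)} = 12 + 4 L + 4 a$ ($g{\left(a,L \right)} = 12 + 4 \left(a + L\right) = 12 + 4 \left(L + a\right) = 12 + \left(4 L + 4 a\right) = 12 + 4 L + 4 a$)
$m{\left(D \right)} = \frac{D \left(8 + D\right)}{2}$ ($m{\left(D \right)} = \frac{\left(D + \left(1 + D - 1\right)\right) \left(D + 8\right)}{4} = \frac{\left(D + D\right) \left(8 + D\right)}{4} = \frac{2 D \left(8 + D\right)}{4} = \frac{D \left(8 + D\right)}{2}$)
$\frac{m{\left(-57 \right)}}{g{\left(-68,- \frac{94}{-22} \right)}} = \frac{\frac{1}{2} \left(-57\right) \left(8 - 57\right)}{12 + 4 \left(- \frac{94}{-22}\right) + 4 \left(-68\right)} = \frac{\frac{1}{2} \left(-57\right) \left(-49\right)}{12 + 4 \left(\left(-94\right) \left(- \frac{1}{22}\right)\right) - 272} = \frac{2793}{2 \left(12 + 4 \cdot \frac{47}{11} - 272\right)} = \frac{2793}{2 \left(12 + \frac{188}{11} - 272\right)} = \frac{2793}{2 \left(- \frac{2672}{11}\right)} = \frac{2793}{2} \left(- \frac{11}{2672}\right) = - \frac{30723}{5344}$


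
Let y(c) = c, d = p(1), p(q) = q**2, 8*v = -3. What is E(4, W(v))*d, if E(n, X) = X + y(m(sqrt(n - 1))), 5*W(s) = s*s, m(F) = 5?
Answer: 1609/320 ≈ 5.0281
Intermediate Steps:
v = -3/8 (v = (1/8)*(-3) = -3/8 ≈ -0.37500)
d = 1 (d = 1**2 = 1)
W(s) = s**2/5 (W(s) = (s*s)/5 = s**2/5)
E(n, X) = 5 + X (E(n, X) = X + 5 = 5 + X)
E(4, W(v))*d = (5 + (-3/8)**2/5)*1 = (5 + (1/5)*(9/64))*1 = (5 + 9/320)*1 = (1609/320)*1 = 1609/320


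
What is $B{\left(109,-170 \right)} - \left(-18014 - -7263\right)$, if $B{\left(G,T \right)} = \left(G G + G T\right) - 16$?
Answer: $4086$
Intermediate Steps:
$B{\left(G,T \right)} = -16 + G^{2} + G T$ ($B{\left(G,T \right)} = \left(G^{2} + G T\right) - 16 = -16 + G^{2} + G T$)
$B{\left(109,-170 \right)} - \left(-18014 - -7263\right) = \left(-16 + 109^{2} + 109 \left(-170\right)\right) - \left(-18014 - -7263\right) = \left(-16 + 11881 - 18530\right) - \left(-18014 + 7263\right) = -6665 - -10751 = -6665 + 10751 = 4086$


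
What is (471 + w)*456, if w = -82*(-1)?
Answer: 252168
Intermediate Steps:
w = 82
(471 + w)*456 = (471 + 82)*456 = 553*456 = 252168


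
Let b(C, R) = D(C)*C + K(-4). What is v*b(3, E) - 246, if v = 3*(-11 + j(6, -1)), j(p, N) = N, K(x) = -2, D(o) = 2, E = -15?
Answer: -390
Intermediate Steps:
b(C, R) = -2 + 2*C (b(C, R) = 2*C - 2 = -2 + 2*C)
v = -36 (v = 3*(-11 - 1) = 3*(-12) = -36)
v*b(3, E) - 246 = -36*(-2 + 2*3) - 246 = -36*(-2 + 6) - 246 = -36*4 - 246 = -144 - 246 = -390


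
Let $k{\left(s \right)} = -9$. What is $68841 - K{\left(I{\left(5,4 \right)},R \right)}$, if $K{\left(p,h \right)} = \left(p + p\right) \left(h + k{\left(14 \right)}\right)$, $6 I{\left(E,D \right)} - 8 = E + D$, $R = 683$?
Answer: $\frac{195065}{3} \approx 65022.0$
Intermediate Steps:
$I{\left(E,D \right)} = \frac{4}{3} + \frac{D}{6} + \frac{E}{6}$ ($I{\left(E,D \right)} = \frac{4}{3} + \frac{E + D}{6} = \frac{4}{3} + \frac{D + E}{6} = \frac{4}{3} + \left(\frac{D}{6} + \frac{E}{6}\right) = \frac{4}{3} + \frac{D}{6} + \frac{E}{6}$)
$K{\left(p,h \right)} = 2 p \left(-9 + h\right)$ ($K{\left(p,h \right)} = \left(p + p\right) \left(h - 9\right) = 2 p \left(-9 + h\right)$)
$68841 - K{\left(I{\left(5,4 \right)},R \right)} = 68841 - 2 \left(\frac{4}{3} + \frac{1}{6} \cdot 4 + \frac{1}{6} \cdot 5\right) \left(-9 + 683\right) = 68841 - 2 \left(\frac{4}{3} + \frac{2}{3} + \frac{5}{6}\right) 674 = 68841 - 2 \cdot \frac{17}{6} \cdot 674 = 68841 - \frac{11458}{3} = \frac{195065}{3}$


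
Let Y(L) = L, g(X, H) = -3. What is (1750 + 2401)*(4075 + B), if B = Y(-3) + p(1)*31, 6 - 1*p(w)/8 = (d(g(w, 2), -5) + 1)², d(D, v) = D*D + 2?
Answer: -125160952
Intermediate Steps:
d(D, v) = 2 + D² (d(D, v) = D² + 2 = 2 + D²)
p(w) = -1104 (p(w) = 48 - 8*((2 + (-3)²) + 1)² = 48 - 8*((2 + 9) + 1)² = 48 - 8*(11 + 1)² = 48 - 8*12² = 48 - 8*144 = 48 - 1152 = -1104)
B = -34227 (B = -3 - 1104*31 = -3 - 34224 = -34227)
(1750 + 2401)*(4075 + B) = (1750 + 2401)*(4075 - 34227) = 4151*(-30152) = -125160952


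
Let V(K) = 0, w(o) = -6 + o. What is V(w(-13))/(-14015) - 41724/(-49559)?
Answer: 41724/49559 ≈ 0.84191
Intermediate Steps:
V(w(-13))/(-14015) - 41724/(-49559) = 0/(-14015) - 41724/(-49559) = 0*(-1/14015) - 41724*(-1/49559) = 0 + 41724/49559 = 41724/49559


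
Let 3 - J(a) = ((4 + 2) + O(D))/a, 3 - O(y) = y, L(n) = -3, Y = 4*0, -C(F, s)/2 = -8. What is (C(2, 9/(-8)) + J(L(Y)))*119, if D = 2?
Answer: 7616/3 ≈ 2538.7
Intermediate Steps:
C(F, s) = 16 (C(F, s) = -2*(-8) = 16)
Y = 0
O(y) = 3 - y
J(a) = 3 - 7/a (J(a) = 3 - ((4 + 2) + (3 - 1*2))/a = 3 - (6 + (3 - 2))/a = 3 - (6 + 1)/a = 3 - 7/a)
(C(2, 9/(-8)) + J(L(Y)))*119 = (16 + (3 - 7/(-3)))*119 = (16 + (3 - 7*(-⅓)))*119 = (16 + (3 + 7/3))*119 = (16 + 16/3)*119 = (64/3)*119 = 7616/3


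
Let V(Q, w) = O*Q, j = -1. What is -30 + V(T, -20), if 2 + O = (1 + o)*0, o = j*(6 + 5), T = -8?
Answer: -14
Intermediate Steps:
o = -11 (o = -(6 + 5) = -1*11 = -11)
O = -2 (O = -2 + (1 - 11)*0 = -2 - 10*0 = -2 + 0 = -2)
V(Q, w) = -2*Q
-30 + V(T, -20) = -30 - 2*(-8) = -30 + 16 = -14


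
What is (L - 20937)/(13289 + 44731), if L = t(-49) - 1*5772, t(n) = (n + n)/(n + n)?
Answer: -6677/14505 ≈ -0.46032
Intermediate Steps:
t(n) = 1 (t(n) = (2*n)/((2*n)) = (2*n)*(1/(2*n)) = 1)
L = -5771 (L = 1 - 1*5772 = 1 - 5772 = -5771)
(L - 20937)/(13289 + 44731) = (-5771 - 20937)/(13289 + 44731) = -26708/58020 = -26708*1/58020 = -6677/14505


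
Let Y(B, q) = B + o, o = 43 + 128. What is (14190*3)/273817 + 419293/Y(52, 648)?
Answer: 114819044491/61061191 ≈ 1880.4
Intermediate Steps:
o = 171
Y(B, q) = 171 + B (Y(B, q) = B + 171 = 171 + B)
(14190*3)/273817 + 419293/Y(52, 648) = (14190*3)/273817 + 419293/(171 + 52) = 42570*(1/273817) + 419293/223 = 42570/273817 + 419293*(1/223) = 42570/273817 + 419293/223 = 114819044491/61061191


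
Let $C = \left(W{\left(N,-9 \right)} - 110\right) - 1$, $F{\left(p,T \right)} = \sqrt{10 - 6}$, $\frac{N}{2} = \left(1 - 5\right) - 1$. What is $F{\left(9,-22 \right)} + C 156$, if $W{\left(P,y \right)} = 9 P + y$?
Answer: $-32758$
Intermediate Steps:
$N = -10$ ($N = 2 \left(\left(1 - 5\right) - 1\right) = 2 \left(-4 - 1\right) = 2 \left(-5\right) = -10$)
$W{\left(P,y \right)} = y + 9 P$
$F{\left(p,T \right)} = 2$ ($F{\left(p,T \right)} = \sqrt{4} = 2$)
$C = -210$ ($C = \left(\left(-9 + 9 \left(-10\right)\right) - 110\right) - 1 = \left(\left(-9 - 90\right) - 110\right) - 1 = \left(-99 - 110\right) - 1 = -209 - 1 = -210$)
$F{\left(9,-22 \right)} + C 156 = 2 - 32760 = -32758$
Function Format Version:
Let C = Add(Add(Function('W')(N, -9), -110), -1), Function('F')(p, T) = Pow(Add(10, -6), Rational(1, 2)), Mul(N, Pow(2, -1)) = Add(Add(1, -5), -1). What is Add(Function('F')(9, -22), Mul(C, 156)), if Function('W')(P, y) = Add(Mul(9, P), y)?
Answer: -32758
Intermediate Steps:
N = -10 (N = Mul(2, Add(Add(1, -5), -1)) = Mul(2, Add(-4, -1)) = Mul(2, -5) = -10)
Function('W')(P, y) = Add(y, Mul(9, P))
Function('F')(p, T) = 2 (Function('F')(p, T) = Pow(4, Rational(1, 2)) = 2)
C = -210 (C = Add(Add(Add(-9, Mul(9, -10)), -110), -1) = Add(Add(Add(-9, -90), -110), -1) = Add(Add(-99, -110), -1) = Add(-209, -1) = -210)
Add(Function('F')(9, -22), Mul(C, 156)) = Add(2, Mul(-210, 156)) = Add(2, -32760) = -32758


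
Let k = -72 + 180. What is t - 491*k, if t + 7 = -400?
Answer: -53435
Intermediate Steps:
t = -407 (t = -7 - 400 = -407)
k = 108
t - 491*k = -407 - 491*108 = -407 - 53028 = -53435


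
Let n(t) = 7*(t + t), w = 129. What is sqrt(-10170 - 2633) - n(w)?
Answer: -1806 + I*sqrt(12803) ≈ -1806.0 + 113.15*I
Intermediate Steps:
n(t) = 14*t (n(t) = 7*(2*t) = 14*t)
sqrt(-10170 - 2633) - n(w) = sqrt(-10170 - 2633) - 14*129 = sqrt(-12803) - 1*1806 = I*sqrt(12803) - 1806 = -1806 + I*sqrt(12803)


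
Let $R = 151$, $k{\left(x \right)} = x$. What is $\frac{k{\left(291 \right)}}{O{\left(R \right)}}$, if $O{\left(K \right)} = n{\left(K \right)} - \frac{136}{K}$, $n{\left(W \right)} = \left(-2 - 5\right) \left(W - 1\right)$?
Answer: $- \frac{43941}{158686} \approx -0.27691$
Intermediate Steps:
$n{\left(W \right)} = 7 - 7 W$ ($n{\left(W \right)} = - 7 \left(-1 + W\right) = 7 - 7 W$)
$O{\left(K \right)} = 7 - \frac{136}{K} - 7 K$ ($O{\left(K \right)} = \left(7 - 7 K\right) - \frac{136}{K} = 7 - \frac{136}{K} - 7 K$)
$\frac{k{\left(291 \right)}}{O{\left(R \right)}} = \frac{291}{7 - \frac{136}{151} - 1057} = \frac{291}{- \frac{158686}{151}} = 291 \left(- \frac{151}{158686}\right) = - \frac{43941}{158686}$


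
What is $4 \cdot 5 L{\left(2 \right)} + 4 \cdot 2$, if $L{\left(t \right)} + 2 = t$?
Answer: $8$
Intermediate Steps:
$L{\left(t \right)} = -2 + t$
$4 \cdot 5 L{\left(2 \right)} + 4 \cdot 2 = 4 \cdot 5 \left(-2 + 2\right) + 4 \cdot 2 = 4 \cdot 5 \cdot 0 + 8 = 4 \cdot 0 + 8 = 0 + 8 = 8$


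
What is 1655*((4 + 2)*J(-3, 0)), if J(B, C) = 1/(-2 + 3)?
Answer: 9930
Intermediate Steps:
J(B, C) = 1 (J(B, C) = 1/1 = 1)
1655*((4 + 2)*J(-3, 0)) = 1655*((4 + 2)*1) = 1655*(6*1) = 1655*6 = 9930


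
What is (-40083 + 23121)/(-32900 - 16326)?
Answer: 8481/24613 ≈ 0.34457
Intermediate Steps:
(-40083 + 23121)/(-32900 - 16326) = -16962/(-49226) = -16962*(-1/49226) = 8481/24613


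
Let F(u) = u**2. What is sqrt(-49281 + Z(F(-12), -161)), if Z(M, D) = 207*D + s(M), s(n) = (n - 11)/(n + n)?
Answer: I*sqrt(47581942)/24 ≈ 287.42*I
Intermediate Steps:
s(n) = (-11 + n)/(2*n) (s(n) = (-11 + n)/((2*n)) = (-11 + n)*(1/(2*n)) = (-11 + n)/(2*n))
Z(M, D) = 207*D + (-11 + M)/(2*M)
sqrt(-49281 + Z(F(-12), -161)) = sqrt(-49281 + (-11 + (-12)**2 + 414*(-161)*(-12)**2)/(2*((-12)**2))) = sqrt(-49281 + (1/2)*(-11 + 144 + 414*(-161)*144)/144) = sqrt(-49281 + (1/2)*(1/144)*(-11 + 144 - 9598176)) = sqrt(-49281 + (1/2)*(1/144)*(-9598043)) = sqrt(-49281 - 9598043/288) = sqrt(-23790971/288) = I*sqrt(47581942)/24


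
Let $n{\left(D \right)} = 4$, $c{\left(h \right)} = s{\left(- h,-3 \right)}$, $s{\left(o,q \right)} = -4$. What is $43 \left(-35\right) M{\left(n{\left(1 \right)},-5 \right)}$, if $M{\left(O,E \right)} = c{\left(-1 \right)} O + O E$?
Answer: $54180$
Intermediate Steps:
$c{\left(h \right)} = -4$
$M{\left(O,E \right)} = - 4 O + E O$ ($M{\left(O,E \right)} = - 4 O + O E = - 4 O + E O$)
$43 \left(-35\right) M{\left(n{\left(1 \right)},-5 \right)} = 43 \left(-35\right) 4 \left(-4 - 5\right) = - 1505 \cdot 4 \left(-9\right) = \left(-1505\right) \left(-36\right) = 54180$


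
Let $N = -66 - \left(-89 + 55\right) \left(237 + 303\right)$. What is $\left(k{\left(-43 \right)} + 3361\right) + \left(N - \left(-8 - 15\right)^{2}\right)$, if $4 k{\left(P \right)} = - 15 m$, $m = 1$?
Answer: $\frac{84489}{4} \approx 21122.0$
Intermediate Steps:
$k{\left(P \right)} = - \frac{15}{4}$ ($k{\left(P \right)} = \frac{\left(-15\right) 1}{4} = \frac{1}{4} \left(-15\right) = - \frac{15}{4}$)
$N = 18294$ ($N = -66 - \left(-34\right) 540 = -66 - -18360 = -66 + 18360 = 18294$)
$\left(k{\left(-43 \right)} + 3361\right) + \left(N - \left(-8 - 15\right)^{2}\right) = \left(- \frac{15}{4} + 3361\right) + \left(18294 - \left(-8 - 15\right)^{2}\right) = \frac{13429}{4} + \left(18294 - \left(-23\right)^{2}\right) = \frac{13429}{4} + \left(18294 - 529\right) = \frac{13429}{4} + 17765 = \frac{84489}{4}$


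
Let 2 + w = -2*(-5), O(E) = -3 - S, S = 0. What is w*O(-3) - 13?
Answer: -37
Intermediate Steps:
O(E) = -3 (O(E) = -3 - 1*0 = -3 + 0 = -3)
w = 8 (w = -2 - 2*(-5) = -2 + 10 = 8)
w*O(-3) - 13 = 8*(-3) - 13 = -24 - 13 = -37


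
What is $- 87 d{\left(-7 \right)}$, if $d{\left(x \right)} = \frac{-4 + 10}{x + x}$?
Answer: $\frac{261}{7} \approx 37.286$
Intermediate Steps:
$d{\left(x \right)} = \frac{3}{x}$ ($d{\left(x \right)} = \frac{6}{2 x} = 6 \frac{1}{2 x} = \frac{3}{x}$)
$- 87 d{\left(-7 \right)} = - 87 \frac{3}{-7} = - 87 \cdot 3 \left(- \frac{1}{7}\right) = \left(-87\right) \left(- \frac{3}{7}\right) = \frac{261}{7}$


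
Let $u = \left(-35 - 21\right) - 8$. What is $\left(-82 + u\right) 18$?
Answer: $-2628$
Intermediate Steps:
$u = -64$ ($u = \left(-35 - 21\right) - 8 = -56 - 8 = -64$)
$\left(-82 + u\right) 18 = \left(-82 - 64\right) 18 = \left(-146\right) 18 = -2628$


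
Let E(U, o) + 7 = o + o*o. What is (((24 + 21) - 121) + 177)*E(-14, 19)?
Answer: 37673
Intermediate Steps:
E(U, o) = -7 + o + o² (E(U, o) = -7 + (o + o*o) = -7 + (o + o²) = -7 + o + o²)
(((24 + 21) - 121) + 177)*E(-14, 19) = (((24 + 21) - 121) + 177)*(-7 + 19 + 19²) = ((45 - 121) + 177)*(-7 + 19 + 361) = (-76 + 177)*373 = 101*373 = 37673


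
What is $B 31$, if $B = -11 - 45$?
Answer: $-1736$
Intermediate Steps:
$B = -56$ ($B = -11 - 45 = -56$)
$B 31 = \left(-56\right) 31 = -1736$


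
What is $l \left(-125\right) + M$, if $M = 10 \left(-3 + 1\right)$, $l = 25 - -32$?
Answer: $-7145$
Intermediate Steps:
$l = 57$ ($l = 25 + 32 = 57$)
$M = -20$ ($M = 10 \left(-2\right) = -20$)
$l \left(-125\right) + M = 57 \left(-125\right) - 20 = -7125 - 20 = -7145$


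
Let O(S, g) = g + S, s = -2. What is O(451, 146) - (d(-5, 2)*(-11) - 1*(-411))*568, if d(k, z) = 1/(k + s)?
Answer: -1636205/7 ≈ -2.3374e+5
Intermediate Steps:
d(k, z) = 1/(-2 + k) (d(k, z) = 1/(k - 2) = 1/(-2 + k))
O(S, g) = S + g
O(451, 146) - (d(-5, 2)*(-11) - 1*(-411))*568 = (451 + 146) - (-11/(-2 - 5) - 1*(-411))*568 = 597 - (-11/(-7) + 411)*568 = 597 - (-⅐*(-11) + 411)*568 = 597 - (11/7 + 411)*568 = 597 - 2888*568/7 = 597 - 1*1640384/7 = 597 - 1640384/7 = -1636205/7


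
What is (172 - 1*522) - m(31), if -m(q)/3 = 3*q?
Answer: -71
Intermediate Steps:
m(q) = -9*q
(172 - 1*522) - m(31) = (172 - 1*522) - (-9)*31 = (172 - 522) - 1*(-279) = -350 + 279 = -71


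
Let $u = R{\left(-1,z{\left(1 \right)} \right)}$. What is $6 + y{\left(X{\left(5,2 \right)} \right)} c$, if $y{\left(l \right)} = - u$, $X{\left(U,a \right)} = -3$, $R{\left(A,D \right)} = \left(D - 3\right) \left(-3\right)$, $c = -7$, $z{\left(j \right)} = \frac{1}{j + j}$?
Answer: $\frac{117}{2} \approx 58.5$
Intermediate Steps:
$z{\left(j \right)} = \frac{1}{2 j}$
$R{\left(A,D \right)} = 9 - 3 D$ ($R{\left(A,D \right)} = \left(-3 + D\right) \left(-3\right) = 9 - 3 D$)
$u = \frac{15}{2}$ ($u = 9 - 3 \frac{1}{2 \cdot 1} = 9 - 3 \cdot \frac{1}{2} \cdot 1 = 9 - \frac{3}{2} = \frac{15}{2} \approx 7.5$)
$y{\left(l \right)} = - \frac{15}{2}$ ($y{\left(l \right)} = \left(-1\right) \frac{15}{2} = - \frac{15}{2}$)
$6 + y{\left(X{\left(5,2 \right)} \right)} c = 6 - - \frac{105}{2} = 6 + \frac{105}{2} = \frac{117}{2}$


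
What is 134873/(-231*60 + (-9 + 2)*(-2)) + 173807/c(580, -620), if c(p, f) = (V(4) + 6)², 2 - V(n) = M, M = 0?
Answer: 1198949925/443072 ≈ 2706.0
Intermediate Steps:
V(n) = 2 (V(n) = 2 - 1*0 = 2 + 0 = 2)
c(p, f) = 64 (c(p, f) = (2 + 6)² = 8² = 64)
134873/(-231*60 + (-9 + 2)*(-2)) + 173807/c(580, -620) = 134873/(-231*60 + (-9 + 2)*(-2)) + 173807/64 = 134873/(-13860 - 7*(-2)) + 173807*(1/64) = 134873/(-13860 + 14) + 173807/64 = 134873/(-13846) + 173807/64 = 134873*(-1/13846) + 173807/64 = -134873/13846 + 173807/64 = 1198949925/443072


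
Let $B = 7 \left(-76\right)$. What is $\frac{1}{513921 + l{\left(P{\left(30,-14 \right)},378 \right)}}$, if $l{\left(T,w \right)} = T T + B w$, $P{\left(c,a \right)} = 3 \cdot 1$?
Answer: $\frac{1}{312834} \approx 3.1966 \cdot 10^{-6}$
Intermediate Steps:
$P{\left(c,a \right)} = 3$
$B = -532$
$l{\left(T,w \right)} = T^{2} - 532 w$ ($l{\left(T,w \right)} = T T - 532 w = T^{2} - 532 w$)
$\frac{1}{513921 + l{\left(P{\left(30,-14 \right)},378 \right)}} = \frac{1}{513921 + \left(3^{2} - 201096\right)} = \frac{1}{513921 + \left(9 - 201096\right)} = \frac{1}{513921 - 201087} = \frac{1}{312834}$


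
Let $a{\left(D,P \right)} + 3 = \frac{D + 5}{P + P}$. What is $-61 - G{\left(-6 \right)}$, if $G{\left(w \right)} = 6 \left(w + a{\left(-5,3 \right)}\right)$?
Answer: $-7$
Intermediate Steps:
$a{\left(D,P \right)} = -3 + \frac{5 + D}{2 P}$ ($a{\left(D,P \right)} = -3 + \frac{D + 5}{P + P} = -3 + \frac{5 + D}{2 P}$)
$G{\left(w \right)} = -18 + 6 w$ ($G{\left(w \right)} = 6 \left(w + \frac{5 - 5 - 18}{2 \cdot 3}\right) = 6 \left(w + \frac{1}{2} \cdot \frac{1}{3} \left(5 - 5 - 18\right)\right) = 6 \left(w + \frac{1}{2} \cdot \frac{1}{3} \left(-18\right)\right) = 6 \left(w - 3\right) = 6 \left(-3 + w\right) = -18 + 6 w$)
$-61 - G{\left(-6 \right)} = -61 - \left(-18 + 6 \left(-6\right)\right) = -61 - \left(-18 - 36\right) = -61 - -54 = -61 + 54 = -7$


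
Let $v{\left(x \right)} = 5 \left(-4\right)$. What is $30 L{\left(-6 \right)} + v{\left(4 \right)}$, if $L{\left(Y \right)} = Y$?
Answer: $-200$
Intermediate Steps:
$v{\left(x \right)} = -20$
$30 L{\left(-6 \right)} + v{\left(4 \right)} = 30 \left(-6\right) - 20 = -180 - 20 = -200$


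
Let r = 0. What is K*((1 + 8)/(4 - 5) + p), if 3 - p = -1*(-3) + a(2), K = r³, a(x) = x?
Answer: 0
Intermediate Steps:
K = 0 (K = 0³ = 0)
p = -2 (p = 3 - (-1*(-3) + 2) = 3 - (3 + 2) = 3 - 1*5 = 3 - 5 = -2)
K*((1 + 8)/(4 - 5) + p) = 0*((1 + 8)/(4 - 5) - 2) = 0*(9/(-1) - 2) = 0*(9*(-1) - 2) = 0*(-9 - 2) = 0*(-11) = 0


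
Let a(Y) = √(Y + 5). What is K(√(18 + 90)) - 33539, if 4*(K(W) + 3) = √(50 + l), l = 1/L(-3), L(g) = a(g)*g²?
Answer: -33542 + √(1800 + 2*√2)/24 ≈ -33540.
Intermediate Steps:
a(Y) = √(5 + Y)
L(g) = g²*√(5 + g) (L(g) = √(5 + g)*g² = g²*√(5 + g))
l = √2/18 (l = 1/((-3)²*√(5 - 3)) = 1/(9*√2) = √2/18 ≈ 0.078567)
K(W) = -3 + √(50 + √2/18)/4
K(√(18 + 90)) - 33539 = (-3 + √(1800 + 2*√2)/24) - 33539 = -33542 + √(1800 + 2*√2)/24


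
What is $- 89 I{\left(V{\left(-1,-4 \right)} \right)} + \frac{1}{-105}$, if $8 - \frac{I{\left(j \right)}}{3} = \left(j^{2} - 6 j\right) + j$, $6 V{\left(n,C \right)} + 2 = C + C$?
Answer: $\frac{29073}{35} \approx 830.66$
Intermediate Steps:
$V{\left(n,C \right)} = - \frac{1}{3} + \frac{C}{3}$ ($V{\left(n,C \right)} = - \frac{1}{3} + \frac{C + C}{6} = - \frac{1}{3} + \frac{2 C}{6} = - \frac{1}{3} + \frac{C}{3}$)
$I{\left(j \right)} = 24 - 3 j^{2} + 15 j$ ($I{\left(j \right)} = 24 - 3 \left(\left(j^{2} - 6 j\right) + j\right) = 24 - 3 \left(j^{2} - 5 j\right) = 24 - \left(- 15 j + 3 j^{2}\right) = 24 - 3 j^{2} + 15 j$)
$- 89 I{\left(V{\left(-1,-4 \right)} \right)} + \frac{1}{-105} = - 89 \left(24 - 3 \left(- \frac{1}{3} + \frac{1}{3} \left(-4\right)\right)^{2} + 15 \left(- \frac{1}{3} + \frac{1}{3} \left(-4\right)\right)\right) + \frac{1}{-105} = - 89 \left(24 - 3 \left(- \frac{1}{3} - \frac{4}{3}\right)^{2} + 15 \left(- \frac{1}{3} - \frac{4}{3}\right)\right) - \frac{1}{105} = - 89 \left(24 - 3 \left(- \frac{5}{3}\right)^{2} + 15 \left(- \frac{5}{3}\right)\right) - \frac{1}{105} = - 89 \left(24 - \frac{25}{3} - 25\right) - \frac{1}{105} = \left(-89\right) \left(- \frac{28}{3}\right) - \frac{1}{105} = \frac{2492}{3} - \frac{1}{105} = \frac{29073}{35}$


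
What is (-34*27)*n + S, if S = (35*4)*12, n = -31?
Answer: 30138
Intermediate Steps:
S = 1680 (S = 140*12 = 1680)
(-34*27)*n + S = -34*27*(-31) + 1680 = -918*(-31) + 1680 = 28458 + 1680 = 30138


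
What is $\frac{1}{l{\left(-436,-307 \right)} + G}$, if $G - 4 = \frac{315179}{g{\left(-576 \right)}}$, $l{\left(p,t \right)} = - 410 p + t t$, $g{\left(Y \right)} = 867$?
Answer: $\frac{867}{237017450} \approx 3.658 \cdot 10^{-6}$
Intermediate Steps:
$l{\left(p,t \right)} = t^{2} - 410 p$ ($l{\left(p,t \right)} = - 410 p + t^{2} = t^{2} - 410 p$)
$G = \frac{318647}{867}$ ($G = 4 + \frac{315179}{867} = \frac{318647}{867} \approx 367.53$)
$\frac{1}{l{\left(-436,-307 \right)} + G} = \frac{1}{\left(\left(-307\right)^{2} - -178760\right) + \frac{318647}{867}} = \frac{1}{\left(94249 + 178760\right) + \frac{318647}{867}} = \frac{1}{273009 + \frac{318647}{867}} = \frac{1}{\frac{237017450}{867}} = \frac{867}{237017450}$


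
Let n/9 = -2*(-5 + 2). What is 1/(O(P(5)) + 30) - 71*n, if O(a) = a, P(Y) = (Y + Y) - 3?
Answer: -141857/37 ≈ -3834.0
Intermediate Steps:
P(Y) = -3 + 2*Y (P(Y) = 2*Y - 3 = -3 + 2*Y)
n = 54 (n = 9*(-2*(-5 + 2)) = 9*(-2*(-3)) = 9*6 = 54)
1/(O(P(5)) + 30) - 71*n = 1/((-3 + 2*5) + 30) - 71*54 = 1/((-3 + 10) + 30) - 3834 = 1/(7 + 30) - 3834 = 1/37 - 3834 = -141857/37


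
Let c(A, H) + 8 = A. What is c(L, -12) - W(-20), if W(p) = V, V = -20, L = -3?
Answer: 9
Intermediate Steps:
c(A, H) = -8 + A
W(p) = -20
c(L, -12) - W(-20) = (-8 - 3) - 1*(-20) = -11 + 20 = 9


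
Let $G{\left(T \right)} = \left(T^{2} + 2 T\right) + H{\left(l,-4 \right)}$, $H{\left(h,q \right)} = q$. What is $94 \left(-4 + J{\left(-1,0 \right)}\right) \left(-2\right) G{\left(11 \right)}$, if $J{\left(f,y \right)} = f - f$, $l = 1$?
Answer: $104528$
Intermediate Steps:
$J{\left(f,y \right)} = 0$
$G{\left(T \right)} = -4 + T^{2} + 2 T$ ($G{\left(T \right)} = \left(T^{2} + 2 T\right) - 4 = -4 + T^{2} + 2 T$)
$94 \left(-4 + J{\left(-1,0 \right)}\right) \left(-2\right) G{\left(11 \right)} = 94 \left(-4 + 0\right) \left(-2\right) \left(-4 + 11^{2} + 2 \cdot 11\right) = 94 \left(\left(-4\right) \left(-2\right)\right) \left(-4 + 121 + 22\right) = 94 \cdot 8 \cdot 139 = 752 \cdot 139 = 104528$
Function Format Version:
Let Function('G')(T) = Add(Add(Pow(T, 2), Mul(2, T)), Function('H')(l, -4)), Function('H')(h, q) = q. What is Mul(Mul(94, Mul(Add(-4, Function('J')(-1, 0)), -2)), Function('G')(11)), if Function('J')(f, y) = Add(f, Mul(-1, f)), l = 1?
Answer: 104528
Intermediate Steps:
Function('J')(f, y) = 0
Function('G')(T) = Add(-4, Pow(T, 2), Mul(2, T)) (Function('G')(T) = Add(Add(Pow(T, 2), Mul(2, T)), -4) = Add(-4, Pow(T, 2), Mul(2, T)))
Mul(Mul(94, Mul(Add(-4, Function('J')(-1, 0)), -2)), Function('G')(11)) = Mul(Mul(94, Mul(Add(-4, 0), -2)), Add(-4, Pow(11, 2), Mul(2, 11))) = Mul(Mul(94, Mul(-4, -2)), Add(-4, 121, 22)) = Mul(Mul(94, 8), 139) = Mul(752, 139) = 104528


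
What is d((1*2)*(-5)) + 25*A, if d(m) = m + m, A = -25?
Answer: -645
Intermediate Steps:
d(m) = 2*m
d((1*2)*(-5)) + 25*A = 2*((1*2)*(-5)) + 25*(-25) = 2*(2*(-5)) - 625 = 2*(-10) - 625 = -20 - 625 = -645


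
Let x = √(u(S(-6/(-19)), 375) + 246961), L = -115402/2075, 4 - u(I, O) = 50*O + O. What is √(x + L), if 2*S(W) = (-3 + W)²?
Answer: √(-9578366 + 2755600*√890)/415 ≈ 20.536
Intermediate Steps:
S(W) = (-3 + W)²/2
u(I, O) = 4 - 51*O (u(I, O) = 4 - (50*O + O) = 4 - 51*O)
L = -115402/2075 (L = -115402*1/2075 = -115402/2075 ≈ -55.615)
x = 16*√890 (x = √((4 - 51*375) + 246961) = √((4 - 19125) + 246961) = √(-19121 + 246961) = √227840 = 16*√890 ≈ 477.33)
√(x + L) = √(16*√890 - 115402/2075) = √(-115402/2075 + 16*√890)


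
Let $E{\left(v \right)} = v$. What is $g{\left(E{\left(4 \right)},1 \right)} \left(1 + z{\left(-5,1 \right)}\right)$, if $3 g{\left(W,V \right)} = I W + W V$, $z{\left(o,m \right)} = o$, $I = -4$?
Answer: $16$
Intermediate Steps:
$g{\left(W,V \right)} = - \frac{4 W}{3} + \frac{V W}{3}$ ($g{\left(W,V \right)} = \frac{- 4 W + W V}{3} = \frac{- 4 W + V W}{3} = - \frac{4 W}{3} + \frac{V W}{3}$)
$g{\left(E{\left(4 \right)},1 \right)} \left(1 + z{\left(-5,1 \right)}\right) = \frac{1}{3} \cdot 4 \left(-4 + 1\right) \left(1 - 5\right) = \frac{1}{3} \cdot 4 \left(-3\right) \left(-4\right) = \left(-4\right) \left(-4\right) = 16$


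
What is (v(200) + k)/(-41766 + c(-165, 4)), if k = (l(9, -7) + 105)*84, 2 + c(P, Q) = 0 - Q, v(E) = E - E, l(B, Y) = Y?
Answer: -686/3481 ≈ -0.19707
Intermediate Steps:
v(E) = 0
c(P, Q) = -2 - Q (c(P, Q) = -2 + (0 - Q) = -2 - Q)
k = 8232 (k = (-7 + 105)*84 = 98*84 = 8232)
(v(200) + k)/(-41766 + c(-165, 4)) = (0 + 8232)/(-41766 + (-2 - 1*4)) = 8232/(-41766 + (-2 - 4)) = 8232/(-41766 - 6) = 8232/(-41772) = 8232*(-1/41772) = -686/3481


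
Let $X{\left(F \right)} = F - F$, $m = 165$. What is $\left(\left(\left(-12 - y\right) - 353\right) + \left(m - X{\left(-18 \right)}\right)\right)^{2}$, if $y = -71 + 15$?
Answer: $20736$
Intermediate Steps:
$y = -56$
$X{\left(F \right)} = 0$
$\left(\left(\left(-12 - y\right) - 353\right) + \left(m - X{\left(-18 \right)}\right)\right)^{2} = \left(\left(\left(-12 - -56\right) - 353\right) + \left(165 - 0\right)\right)^{2} = \left(\left(\left(-12 + 56\right) - 353\right) + \left(165 + 0\right)\right)^{2} = \left(\left(44 - 353\right) + 165\right)^{2} = \left(-309 + 165\right)^{2} = \left(-144\right)^{2} = 20736$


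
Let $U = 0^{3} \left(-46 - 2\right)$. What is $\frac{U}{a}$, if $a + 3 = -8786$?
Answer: $0$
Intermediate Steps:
$a = -8789$ ($a = -3 - 8786 = -8789$)
$U = 0$ ($U = 0 \left(-48\right) = 0$)
$\frac{U}{a} = \frac{0}{-8789} = 0 \left(- \frac{1}{8789}\right) = 0$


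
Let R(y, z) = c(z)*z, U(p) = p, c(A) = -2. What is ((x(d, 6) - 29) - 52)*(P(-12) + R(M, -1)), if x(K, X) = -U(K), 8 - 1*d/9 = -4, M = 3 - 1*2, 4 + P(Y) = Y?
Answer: 2646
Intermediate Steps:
P(Y) = -4 + Y
M = 1 (M = 3 - 2 = 1)
d = 108 (d = 72 - 9*(-4) = 72 + 36 = 108)
x(K, X) = -K
R(y, z) = -2*z
((x(d, 6) - 29) - 52)*(P(-12) + R(M, -1)) = ((-1*108 - 29) - 52)*((-4 - 12) - 2*(-1)) = ((-108 - 29) - 52)*(-16 + 2) = (-137 - 52)*(-14) = -189*(-14) = 2646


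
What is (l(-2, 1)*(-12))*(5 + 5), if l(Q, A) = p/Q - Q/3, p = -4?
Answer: -320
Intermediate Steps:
l(Q, A) = -4/Q - Q/3
(l(-2, 1)*(-12))*(5 + 5) = ((-4/(-2) - ⅓*(-2))*(-12))*(5 + 5) = ((-4*(-½) + ⅔)*(-12))*10 = ((2 + ⅔)*(-12))*10 = ((8/3)*(-12))*10 = -32*10 = -320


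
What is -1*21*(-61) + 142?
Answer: 1423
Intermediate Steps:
-1*21*(-61) + 142 = -21*(-61) + 142 = 1281 + 142 = 1423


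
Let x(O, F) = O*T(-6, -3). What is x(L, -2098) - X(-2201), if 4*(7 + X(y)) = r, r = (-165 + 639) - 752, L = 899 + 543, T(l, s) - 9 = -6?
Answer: 8805/2 ≈ 4402.5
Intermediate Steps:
T(l, s) = 3 (T(l, s) = 9 - 6 = 3)
L = 1442
x(O, F) = 3*O (x(O, F) = O*3 = 3*O)
r = -278 (r = 474 - 752 = -278)
X(y) = -153/2 (X(y) = -7 + (¼)*(-278) = -7 - 139/2 = -153/2)
x(L, -2098) - X(-2201) = 3*1442 - 1*(-153/2) = 4326 + 153/2 = 8805/2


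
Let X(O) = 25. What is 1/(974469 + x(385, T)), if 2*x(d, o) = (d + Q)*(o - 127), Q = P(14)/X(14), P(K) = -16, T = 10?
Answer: 50/47599197 ≈ 1.0504e-6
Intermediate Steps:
Q = -16/25 ≈ -0.64000
x(d, o) = (-127 + o)*(-16/25 + d)/2 (x(d, o) = ((d - 16/25)*(o - 127))/2 = ((-16/25 + d)*(-127 + o))/2 = ((-127 + o)*(-16/25 + d))/2 = (-127 + o)*(-16/25 + d)/2)
1/(974469 + x(385, T)) = 1/(974469 + (1016/25 - 127/2*385 - 8/25*10 + (1/2)*385*10)) = 1/(974469 + (1016/25 - 48895/2 - 16/5 + 1925)) = 1/(974469 - 1124253/50) = 1/(47599197/50) = 50/47599197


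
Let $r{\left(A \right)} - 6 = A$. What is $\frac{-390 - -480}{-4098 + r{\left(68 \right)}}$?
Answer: $- \frac{45}{2012} \approx -0.022366$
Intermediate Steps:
$r{\left(A \right)} = 6 + A$
$\frac{-390 - -480}{-4098 + r{\left(68 \right)}} = \frac{-390 - -480}{-4098 + \left(6 + 68\right)} = \frac{-390 + 480}{-4098 + 74} = \frac{90}{-4024} = 90 \left(- \frac{1}{4024}\right) = - \frac{45}{2012}$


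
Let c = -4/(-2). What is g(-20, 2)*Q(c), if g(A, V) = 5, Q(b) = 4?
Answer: 20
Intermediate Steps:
c = 2 (c = -4*(-½) = 2)
g(-20, 2)*Q(c) = 5*4 = 20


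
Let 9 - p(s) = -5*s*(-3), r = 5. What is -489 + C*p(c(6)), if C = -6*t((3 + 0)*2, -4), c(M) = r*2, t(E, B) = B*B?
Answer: 13047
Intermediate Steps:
t(E, B) = B**2
c(M) = 10 (c(M) = 5*2 = 10)
p(s) = 9 - 15*s (p(s) = 9 - (-5*s)*(-3) = 9 - 15*s)
C = -96 (C = -6*(-4)**2 = -6*16 = -96)
-489 + C*p(c(6)) = -489 - 96*(9 - 15*10) = -489 - 96*(9 - 150) = -489 - 96*(-141) = -489 + 13536 = 13047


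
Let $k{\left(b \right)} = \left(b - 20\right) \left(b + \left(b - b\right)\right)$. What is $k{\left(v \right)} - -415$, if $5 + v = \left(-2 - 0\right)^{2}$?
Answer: $436$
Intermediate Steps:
$v = -1$ ($v = -5 + \left(-2 - 0\right)^{2} = -5 + \left(-2 + 0\right)^{2} = -5 + \left(-2\right)^{2} = -5 + 4 = -1$)
$k{\left(b \right)} = b \left(-20 + b\right)$ ($k{\left(b \right)} = \left(-20 + b\right) \left(b + 0\right) = \left(-20 + b\right) b = b \left(-20 + b\right)$)
$k{\left(v \right)} - -415 = - (-20 - 1) - -415 = \left(-1\right) \left(-21\right) + 415 = 21 + 415 = 436$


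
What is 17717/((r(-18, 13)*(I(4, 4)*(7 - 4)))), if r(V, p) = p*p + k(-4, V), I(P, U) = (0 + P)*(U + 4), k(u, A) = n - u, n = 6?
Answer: 17717/17184 ≈ 1.0310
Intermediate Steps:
k(u, A) = 6 - u
I(P, U) = P*(4 + U)
r(V, p) = 10 + p² (r(V, p) = p*p + (6 - 1*(-4)) = p² + (6 + 4) = p² + 10 = 10 + p²)
17717/((r(-18, 13)*(I(4, 4)*(7 - 4)))) = 17717/(((10 + 13²)*((4*(4 + 4))*(7 - 4)))) = 17717/(((10 + 169)*((4*8)*3))) = 17717/((179*(32*3))) = 17717/((179*96)) = 17717/17184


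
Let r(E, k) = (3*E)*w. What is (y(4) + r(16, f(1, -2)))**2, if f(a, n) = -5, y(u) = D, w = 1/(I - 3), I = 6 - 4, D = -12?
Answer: 3600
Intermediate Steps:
I = 2
w = -1 (w = 1/(2 - 3) = 1/(-1) = -1)
y(u) = -12
r(E, k) = -3*E (r(E, k) = (3*E)*(-1) = -3*E)
(y(4) + r(16, f(1, -2)))**2 = (-12 - 3*16)**2 = (-12 - 48)**2 = (-60)**2 = 3600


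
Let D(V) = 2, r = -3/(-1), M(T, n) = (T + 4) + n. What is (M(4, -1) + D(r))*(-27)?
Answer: -243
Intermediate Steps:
M(T, n) = 4 + T + n (M(T, n) = (4 + T) + n = 4 + T + n)
r = 3 (r = -3*(-1) = 3)
(M(4, -1) + D(r))*(-27) = ((4 + 4 - 1) + 2)*(-27) = (7 + 2)*(-27) = 9*(-27) = -243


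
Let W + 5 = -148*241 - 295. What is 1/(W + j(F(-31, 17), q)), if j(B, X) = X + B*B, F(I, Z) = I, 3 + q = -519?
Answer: -1/35529 ≈ -2.8146e-5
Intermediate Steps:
q = -522 (q = -3 - 519 = -522)
j(B, X) = X + B²
W = -35968 (W = -5 + (-148*241 - 295) = -5 + (-35668 - 295) = -5 - 35963 = -35968)
1/(W + j(F(-31, 17), q)) = 1/(-35968 + (-522 + (-31)²)) = 1/(-35968 + (-522 + 961)) = 1/(-35968 + 439) = 1/(-35529) = -1/35529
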